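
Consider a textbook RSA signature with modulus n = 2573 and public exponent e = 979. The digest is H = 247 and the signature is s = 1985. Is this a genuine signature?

Squares mod 2573: s^1≡1985, s^2≡962, s^4≡1737, s^8≡1613, s^16≡466, s^32≡1024, s^64≡1365, s^128≡373, s^256≡187, s^512≡1520
979 = 512 + 256 + 128 + 64 + 16 + 2 + 1, so s^979 ≡ 1520·187·373·1365·466·962·1985 ≡ 2326 (mod 2573)
2326 ≠ 247, so verification fails.

forged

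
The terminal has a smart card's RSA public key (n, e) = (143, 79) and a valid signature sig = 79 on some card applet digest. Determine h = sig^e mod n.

105

sig^2 ≡ 79^2 = 6241 ≡ 92
sig^4 ≡ 92^2 = 8464 ≡ 27
sig^8 ≡ 27^2 = 729 ≡ 14
sig^16 ≡ 14^2 = 196 ≡ 53
sig^32 ≡ 53^2 = 2809 ≡ 92
sig^64 ≡ 92^2 = 8464 ≡ 27
79 = 64 + 8 + 4 + 2 + 1, so sig^79 ≡ 27·14·27·92·79 ≡ 105 (mod 143)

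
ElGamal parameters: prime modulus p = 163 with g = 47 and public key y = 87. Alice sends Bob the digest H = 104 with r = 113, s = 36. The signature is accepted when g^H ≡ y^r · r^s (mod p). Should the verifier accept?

Left side g^H mod p:
47^104 mod 163 = 51
Right side y^r · r^s mod p:
87^113 mod 163 = 84
113^36 mod 163 = 53
84·53 = 4452 ≡ 51 (mod 163)
51 ≡ 51 (mod 163), so the signature is genuine.

accept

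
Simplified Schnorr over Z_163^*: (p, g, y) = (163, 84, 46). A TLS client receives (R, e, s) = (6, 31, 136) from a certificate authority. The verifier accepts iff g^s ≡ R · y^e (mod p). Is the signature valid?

g^s mod p:
84^136 mod 163 = 145
R · y^e mod p:
46^31 mod 163 = 33
6·33 = 198 ≡ 35 (mod 163)
145 ≠ 35; the check fails.

invalid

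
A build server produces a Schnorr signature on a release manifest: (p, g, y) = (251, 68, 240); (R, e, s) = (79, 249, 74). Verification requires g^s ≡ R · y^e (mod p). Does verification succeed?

passes

g^s mod p:
68^2 = 4624 ≡ 106
68^4 ≡ 106^2 = 11236 ≡ 192
68^8 ≡ 192^2 = 36864 ≡ 218
68^16 ≡ 218^2 = 47524 ≡ 85
68^32 ≡ 85^2 = 7225 ≡ 197
68^64 ≡ 197^2 = 38809 ≡ 155
74 = 64 + 8 + 2, so 68^74 ≡ 155·218·106 ≡ 221 (mod 251)
R · y^e mod p:
240^2 = 57600 ≡ 121
240^4 ≡ 121^2 = 14641 ≡ 83
240^8 ≡ 83^2 = 6889 ≡ 112
240^16 ≡ 112^2 = 12544 ≡ 245
240^32 ≡ 245^2 = 60025 ≡ 36
240^64 ≡ 36^2 = 1296 ≡ 41
240^128 ≡ 41^2 = 1681 ≡ 175
249 = 128 + 64 + 32 + 16 + 8 + 1, so 240^249 ≡ 175·41·36·245·112·240 ≡ 114 (mod 251)
79·114 = 9006 ≡ 221 (mod 251)
221 ≡ 221 (mod 251); signature holds.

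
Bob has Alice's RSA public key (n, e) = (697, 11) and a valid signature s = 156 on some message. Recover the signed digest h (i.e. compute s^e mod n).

500

s^2 ≡ 156^2 = 24336 ≡ 638
s^4 ≡ 638^2 = 407044 ≡ 693
s^8 ≡ 693^2 = 480249 ≡ 16
11 = 8 + 2 + 1, so s^11 ≡ 16·638·156 ≡ 500 (mod 697)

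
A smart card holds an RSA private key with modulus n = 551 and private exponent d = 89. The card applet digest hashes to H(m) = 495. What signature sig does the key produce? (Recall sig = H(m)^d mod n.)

(H(m))^2 ≡ 495^2 = 245025 ≡ 381
(H(m))^4 ≡ 381^2 = 145161 ≡ 248
(H(m))^8 ≡ 248^2 = 61504 ≡ 343
(H(m))^16 ≡ 343^2 = 117649 ≡ 286
(H(m))^32 ≡ 286^2 = 81796 ≡ 248
(H(m))^64 ≡ 248^2 = 61504 ≡ 343
89 = 64 + 16 + 8 + 1, so (H(m))^89 ≡ 343·286·343·495 ≡ 438 (mod 551)

438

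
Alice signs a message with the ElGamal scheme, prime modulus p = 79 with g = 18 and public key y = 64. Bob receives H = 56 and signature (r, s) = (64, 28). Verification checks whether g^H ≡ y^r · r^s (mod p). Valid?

Left side g^H mod p:
Squares mod 79: 18^1≡18, 18^2≡8, 18^4≡64, 18^8≡67, 18^16≡65, 18^32≡38
56 = 32 + 16 + 8, so 18^56 ≡ 38·65·67 ≡ 64 (mod 79)
Right side y^r · r^s mod p:
Squares mod 79: 64^1≡64, 64^2≡67, 64^4≡65, 64^8≡38, 64^16≡22, 64^32≡10, 64^64≡21
64^64 ≡ 21 (mod 79)
Squares mod 79: 64^1≡64, 64^2≡67, 64^4≡65, 64^8≡38, 64^16≡22
28 = 16 + 8 + 4, so 64^28 ≡ 22·38·65 ≡ 67 (mod 79)
21·67 = 1407 ≡ 64 (mod 79)
64 ≡ 64 (mod 79), so the signature is genuine.

yes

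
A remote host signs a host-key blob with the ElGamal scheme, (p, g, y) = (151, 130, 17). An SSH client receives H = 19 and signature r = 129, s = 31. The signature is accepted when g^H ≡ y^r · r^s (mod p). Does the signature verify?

Left side g^H mod p:
130^2 = 16900 ≡ 139
130^4 ≡ 139^2 = 19321 ≡ 144
130^8 ≡ 144^2 = 20736 ≡ 49
130^16 ≡ 49^2 = 2401 ≡ 136
19 = 16 + 2 + 1, so 130^19 ≡ 136·139·130 ≡ 146 (mod 151)
Right side y^r · r^s mod p:
17^2 = 289 ≡ 138
17^4 ≡ 138^2 = 19044 ≡ 18
17^8 ≡ 18^2 = 324 ≡ 22
17^16 ≡ 22^2 = 484 ≡ 31
17^32 ≡ 31^2 = 961 ≡ 55
17^64 ≡ 55^2 = 3025 ≡ 5
17^128 ≡ 5^2 = 25
129 = 128 + 1, so 17^129 ≡ 25·17 ≡ 123 (mod 151)
129^2 = 16641 ≡ 31
129^4 ≡ 31^2 = 961 ≡ 55
129^8 ≡ 55^2 = 3025 ≡ 5
129^16 ≡ 5^2 = 25
31 = 16 + 8 + 4 + 2 + 1, so 129^31 ≡ 25·5·55·31·129 ≡ 102 (mod 151)
123·102 = 12546 ≡ 13 (mod 151)
146 ≠ 13, so verification fails.

does not verify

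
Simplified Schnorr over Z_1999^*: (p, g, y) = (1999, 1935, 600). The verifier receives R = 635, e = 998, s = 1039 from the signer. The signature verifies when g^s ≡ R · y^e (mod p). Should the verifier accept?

g^s mod p:
1935^1039 mod 1999 = 586
R · y^e mod p:
600^998 mod 1999 = 663
635·663 = 421005 ≡ 1215 (mod 1999)
586 ≠ 1215; the check fails.

reject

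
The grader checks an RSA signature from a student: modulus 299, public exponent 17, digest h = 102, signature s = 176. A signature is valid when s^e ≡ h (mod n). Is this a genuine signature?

genuine

Squares mod 299: s^1≡176, s^2≡179, s^4≡48, s^8≡211, s^16≡269
17 = 16 + 1, so s^17 ≡ 269·176 ≡ 102 (mod 299)
s^17 mod 299 = 102 matches h.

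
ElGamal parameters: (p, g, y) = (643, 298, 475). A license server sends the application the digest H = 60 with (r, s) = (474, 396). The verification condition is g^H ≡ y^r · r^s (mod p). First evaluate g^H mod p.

576

298^60 mod 643 = 576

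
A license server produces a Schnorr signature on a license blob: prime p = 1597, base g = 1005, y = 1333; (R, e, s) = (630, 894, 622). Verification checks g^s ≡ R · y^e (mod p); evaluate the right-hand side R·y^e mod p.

1333^2 = 1776889 ≡ 1025
1333^4 ≡ 1025^2 = 1050625 ≡ 1396
1333^8 ≡ 1396^2 = 1948816 ≡ 476
1333^16 ≡ 476^2 = 226576 ≡ 1399
1333^32 ≡ 1399^2 = 1957201 ≡ 876
1333^64 ≡ 876^2 = 767376 ≡ 816
1333^128 ≡ 816^2 = 665856 ≡ 1504
1333^256 ≡ 1504^2 = 2262016 ≡ 664
1333^512 ≡ 664^2 = 440896 ≡ 124
894 = 512 + 256 + 64 + 32 + 16 + 8 + 4 + 2, so 1333^894 ≡ 124·664·816·876·1399·476·1396·1025 ≡ 957 (mod 1597)
R · y^e ≡ 630·957 = 602910 ≡ 841 (mod 1597)

841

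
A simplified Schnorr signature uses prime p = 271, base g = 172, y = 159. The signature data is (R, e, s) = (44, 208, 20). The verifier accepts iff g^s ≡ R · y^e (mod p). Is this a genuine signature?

g^s mod p:
172^2 = 29584 ≡ 45
172^4 ≡ 45^2 = 2025 ≡ 128
172^8 ≡ 128^2 = 16384 ≡ 124
172^16 ≡ 124^2 = 15376 ≡ 200
20 = 16 + 4, so 172^20 ≡ 200·128 ≡ 126 (mod 271)
R · y^e mod p:
159^2 = 25281 ≡ 78
159^4 ≡ 78^2 = 6084 ≡ 122
159^8 ≡ 122^2 = 14884 ≡ 250
159^16 ≡ 250^2 = 62500 ≡ 170
159^32 ≡ 170^2 = 28900 ≡ 174
159^64 ≡ 174^2 = 30276 ≡ 195
159^128 ≡ 195^2 = 38025 ≡ 85
208 = 128 + 64 + 16, so 159^208 ≡ 85·195·170 ≡ 163 (mod 271)
44·163 = 7172 ≡ 126 (mod 271)
126 ≡ 126 (mod 271); signature holds.

genuine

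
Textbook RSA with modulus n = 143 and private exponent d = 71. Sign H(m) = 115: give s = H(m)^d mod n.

71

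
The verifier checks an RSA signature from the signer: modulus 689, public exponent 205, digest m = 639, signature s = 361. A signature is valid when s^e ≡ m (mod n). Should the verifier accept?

s^2 ≡ 361^2 = 130321 ≡ 100
s^4 ≡ 100^2 = 10000 ≡ 354
s^8 ≡ 354^2 = 125316 ≡ 607
s^16 ≡ 607^2 = 368449 ≡ 523
s^32 ≡ 523^2 = 273529 ≡ 685
s^64 ≡ 685^2 = 469225 ≡ 16
s^128 ≡ 16^2 = 256
205 = 128 + 64 + 8 + 4 + 1, so s^205 ≡ 256·16·607·354·361 ≡ 621 (mod 689)
621 ≠ 639, so verification fails.

reject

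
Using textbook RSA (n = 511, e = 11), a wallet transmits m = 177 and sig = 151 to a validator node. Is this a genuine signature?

genuine

sig^2 ≡ 151^2 = 22801 ≡ 317
sig^4 ≡ 317^2 = 100489 ≡ 333
sig^8 ≡ 333^2 = 110889 ≡ 2
11 = 8 + 2 + 1, so sig^11 ≡ 2·317·151 ≡ 177 (mod 511)
Since 177 equals the digest 177, verification succeeds.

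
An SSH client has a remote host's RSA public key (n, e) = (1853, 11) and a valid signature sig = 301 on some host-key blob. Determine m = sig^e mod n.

sig^11 mod 1853 = 1230

1230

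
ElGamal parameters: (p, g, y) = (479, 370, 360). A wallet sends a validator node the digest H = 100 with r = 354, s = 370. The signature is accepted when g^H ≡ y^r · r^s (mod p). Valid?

Left side g^H mod p:
370^2 = 136900 ≡ 385
370^4 ≡ 385^2 = 148225 ≡ 214
370^8 ≡ 214^2 = 45796 ≡ 291
370^16 ≡ 291^2 = 84681 ≡ 377
370^32 ≡ 377^2 = 142129 ≡ 345
370^64 ≡ 345^2 = 119025 ≡ 233
100 = 64 + 32 + 4, so 370^100 ≡ 233·345·214 ≡ 63 (mod 479)
Right side y^r · r^s mod p:
360^2 = 129600 ≡ 270
360^4 ≡ 270^2 = 72900 ≡ 92
360^8 ≡ 92^2 = 8464 ≡ 321
360^16 ≡ 321^2 = 103041 ≡ 56
360^32 ≡ 56^2 = 3136 ≡ 262
360^64 ≡ 262^2 = 68644 ≡ 147
360^128 ≡ 147^2 = 21609 ≡ 54
360^256 ≡ 54^2 = 2916 ≡ 42
354 = 256 + 64 + 32 + 2, so 360^354 ≡ 42·147·262·270 ≡ 392 (mod 479)
354^2 = 125316 ≡ 297
354^4 ≡ 297^2 = 88209 ≡ 73
354^8 ≡ 73^2 = 5329 ≡ 60
354^16 ≡ 60^2 = 3600 ≡ 247
354^32 ≡ 247^2 = 61009 ≡ 176
354^64 ≡ 176^2 = 30976 ≡ 320
354^128 ≡ 320^2 = 102400 ≡ 373
354^256 ≡ 373^2 = 139129 ≡ 219
370 = 256 + 64 + 32 + 16 + 2, so 354^370 ≡ 219·320·176·247·297 ≡ 214 (mod 479)
392·214 = 83888 ≡ 63 (mod 479)
63 ≡ 63 (mod 479), so the signature is genuine.

yes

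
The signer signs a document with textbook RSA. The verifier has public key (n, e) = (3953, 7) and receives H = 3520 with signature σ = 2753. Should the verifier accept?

reject

σ^2 ≡ 2753^2 = 7579009 ≡ 1108
σ^4 ≡ 1108^2 = 1227664 ≡ 2234
7 = 4 + 2 + 1, so σ^7 ≡ 2234·1108·2753 ≡ 1283 (mod 3953)
1283 ≠ 3520, so verification fails.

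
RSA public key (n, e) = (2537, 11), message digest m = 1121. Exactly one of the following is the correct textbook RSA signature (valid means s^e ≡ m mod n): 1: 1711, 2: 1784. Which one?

Candidate 1: Squares mod 2537: 1711^1≡1711, 1711^2≡2360, 1711^4≡885, 1711^8≡1829; 11 = 8 + 2 + 1, so 1711^11 ≡ 1829·2360·1711 ≡ 1121 (mod 2537)
  → matches m = 1121
Candidate 2: Squares mod 2537: 1784^1≡1784, 1784^2≡1258, 1784^4≡2013, 1784^8≡580; 11 = 8 + 2 + 1, so 1784^11 ≡ 580·1258·1784 ≡ 1411 (mod 2537)

1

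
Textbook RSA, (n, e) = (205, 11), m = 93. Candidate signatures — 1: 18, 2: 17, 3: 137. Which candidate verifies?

2

Candidate 1: 18^11 mod 205 = 182
Candidate 2: 17^11 mod 205 = 93
  → matches m = 93
Candidate 3: 137^11 mod 205 = 38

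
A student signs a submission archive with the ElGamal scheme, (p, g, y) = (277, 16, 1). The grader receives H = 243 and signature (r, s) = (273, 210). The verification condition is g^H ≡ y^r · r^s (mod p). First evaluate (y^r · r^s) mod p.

213

1^273 mod 277 = 1
273^210 mod 277 = 213
y^r · r^s ≡ 1·213 = 213 ≡ 213 (mod 277)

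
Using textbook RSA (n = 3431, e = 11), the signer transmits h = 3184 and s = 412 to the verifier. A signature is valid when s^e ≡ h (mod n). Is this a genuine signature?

Squares mod 3431: s^1≡412, s^2≡1625, s^4≡2186, s^8≡2644
11 = 8 + 2 + 1, so s^11 ≡ 2644·1625·412 ≡ 2170 (mod 3431)
s^11 mod 3431 = 2170, but h = 3184.

forged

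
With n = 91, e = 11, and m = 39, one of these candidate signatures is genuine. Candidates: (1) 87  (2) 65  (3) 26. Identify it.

2

Candidate 1: Squares mod 91: 87^1≡87, 87^2≡16, 87^4≡74, 87^8≡16; 11 = 8 + 2 + 1, so 87^11 ≡ 16·16·87 ≡ 68 (mod 91)
Candidate 2: Squares mod 91: 65^1≡65, 65^2≡39, 65^4≡65, 65^8≡39; 11 = 8 + 2 + 1, so 65^11 ≡ 39·39·65 ≡ 39 (mod 91)
  → matches m = 39
Candidate 3: Squares mod 91: 26^1≡26, 26^2≡39, 26^4≡65, 26^8≡39; 11 = 8 + 2 + 1, so 26^11 ≡ 39·39·26 ≡ 52 (mod 91)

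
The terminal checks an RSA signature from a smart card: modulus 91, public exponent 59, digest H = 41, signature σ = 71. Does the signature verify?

does not verify

σ^2 ≡ 71^2 = 5041 ≡ 36
σ^4 ≡ 36^2 = 1296 ≡ 22
σ^8 ≡ 22^2 = 484 ≡ 29
σ^16 ≡ 29^2 = 841 ≡ 22
σ^32 ≡ 22^2 = 484 ≡ 29
59 = 32 + 16 + 8 + 2 + 1, so σ^59 ≡ 29·22·29·36·71 ≡ 50 (mod 91)
σ^59 mod 91 = 50, but H = 41.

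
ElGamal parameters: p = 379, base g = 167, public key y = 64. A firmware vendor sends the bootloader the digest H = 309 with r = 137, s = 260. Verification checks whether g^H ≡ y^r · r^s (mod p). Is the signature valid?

valid

Left side g^H mod p:
Squares mod 379: 167^1≡167, 167^2≡222, 167^4≡14, 167^8≡196, 167^16≡137, 167^32≡198, 167^64≡167, 167^128≡222, 167^256≡14
309 = 256 + 32 + 16 + 4 + 1, so 167^309 ≡ 14·198·137·14·167 ≡ 5 (mod 379)
Right side y^r · r^s mod p:
Squares mod 379: 64^1≡64, 64^2≡306, 64^4≡23, 64^8≡150, 64^16≡139, 64^32≡371, 64^64≡64, 64^128≡306
137 = 128 + 8 + 1, so 64^137 ≡ 306·150·64 ≡ 350 (mod 379)
Squares mod 379: 137^1≡137, 137^2≡198, 137^4≡167, 137^8≡222, 137^16≡14, 137^32≡196, 137^64≡137, 137^128≡198, 137^256≡167
260 = 256 + 4, so 137^260 ≡ 167·167 ≡ 222 (mod 379)
350·222 = 77700 ≡ 5 (mod 379)
5 ≡ 5 (mod 379), so the signature is genuine.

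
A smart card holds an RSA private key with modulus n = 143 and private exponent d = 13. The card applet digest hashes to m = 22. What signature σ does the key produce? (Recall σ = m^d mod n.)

22

Squares mod 143: m^1≡22, m^2≡55, m^4≡22, m^8≡55
13 = 8 + 4 + 1, so m^13 ≡ 55·22·22 ≡ 22 (mod 143)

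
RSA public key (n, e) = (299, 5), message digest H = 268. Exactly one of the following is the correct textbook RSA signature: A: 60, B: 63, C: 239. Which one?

A

Candidate A: Squares mod 299: 60^1≡60, 60^2≡12, 60^4≡144; 5 = 4 + 1, so 60^5 ≡ 144·60 ≡ 268 (mod 299)
  → matches H = 268
Candidate B: Squares mod 299: 63^1≡63, 63^2≡82, 63^4≡146; 5 = 4 + 1, so 63^5 ≡ 146·63 ≡ 228 (mod 299)
Candidate C: Squares mod 299: 239^1≡239, 239^2≡12, 239^4≡144; 5 = 4 + 1, so 239^5 ≡ 144·239 ≡ 31 (mod 299)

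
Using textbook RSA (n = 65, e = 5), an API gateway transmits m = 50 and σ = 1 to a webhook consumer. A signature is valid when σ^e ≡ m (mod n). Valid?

Squares mod 65: σ^1≡1, σ^2≡1, σ^4≡1
5 = 4 + 1, so σ^5 ≡ 1·1 ≡ 1 (mod 65)
The recovered value 1 does not match the digest 50.

no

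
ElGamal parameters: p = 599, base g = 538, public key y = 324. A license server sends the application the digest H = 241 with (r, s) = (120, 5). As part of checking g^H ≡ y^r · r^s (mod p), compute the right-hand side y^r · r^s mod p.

217

324^2 = 104976 ≡ 151
324^4 ≡ 151^2 = 22801 ≡ 39
324^8 ≡ 39^2 = 1521 ≡ 323
324^16 ≡ 323^2 = 104329 ≡ 103
324^32 ≡ 103^2 = 10609 ≡ 426
324^64 ≡ 426^2 = 181476 ≡ 578
120 = 64 + 32 + 16 + 8, so 324^120 ≡ 578·426·103·323 ≡ 57 (mod 599)
120^2 = 14400 ≡ 24
120^4 ≡ 24^2 = 576
5 = 4 + 1, so 120^5 ≡ 576·120 ≡ 235 (mod 599)
y^r · r^s ≡ 57·235 = 13395 ≡ 217 (mod 599)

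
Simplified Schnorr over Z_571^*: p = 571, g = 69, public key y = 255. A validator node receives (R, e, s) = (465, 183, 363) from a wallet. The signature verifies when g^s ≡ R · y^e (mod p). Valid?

g^s mod p:
Squares mod 571: 69^1≡69, 69^2≡193, 69^4≡134, 69^8≡255, 69^16≡502, 69^32≡193, 69^64≡134, 69^128≡255, 69^256≡502
363 = 256 + 64 + 32 + 8 + 2 + 1, so 69^363 ≡ 502·134·193·255·193·69 ≡ 184 (mod 571)
R · y^e mod p:
Squares mod 571: 255^1≡255, 255^2≡502, 255^4≡193, 255^8≡134, 255^16≡255, 255^32≡502, 255^64≡193, 255^128≡134
183 = 128 + 32 + 16 + 4 + 2 + 1, so 255^183 ≡ 134·502·255·193·502·255 ≡ 106 (mod 571)
465·106 = 49290 ≡ 184 (mod 571)
184 ≡ 184 (mod 571); signature holds.

yes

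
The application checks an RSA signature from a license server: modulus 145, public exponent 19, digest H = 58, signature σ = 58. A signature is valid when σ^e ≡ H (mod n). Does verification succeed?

σ^19 mod 145 = 87
87 ≠ 58, so verification fails.

fails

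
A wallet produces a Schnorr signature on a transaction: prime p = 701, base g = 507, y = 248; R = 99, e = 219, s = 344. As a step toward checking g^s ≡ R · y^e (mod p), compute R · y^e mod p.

252

248^219 mod 701 = 130
R · y^e ≡ 99·130 = 12870 ≡ 252 (mod 701)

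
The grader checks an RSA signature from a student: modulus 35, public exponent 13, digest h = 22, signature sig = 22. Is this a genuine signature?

sig^2 ≡ 22^2 = 484 ≡ 29
sig^4 ≡ 29^2 = 841 ≡ 1
sig^8 ≡ 1^2 = 1
13 = 8 + 4 + 1, so sig^13 ≡ 1·1·22 ≡ 22 (mod 35)
Since 22 equals the digest 22, verification succeeds.

genuine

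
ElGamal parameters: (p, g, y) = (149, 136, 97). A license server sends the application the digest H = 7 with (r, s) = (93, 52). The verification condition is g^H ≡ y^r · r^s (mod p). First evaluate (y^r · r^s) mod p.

2

Squares mod 149: 97^1≡97, 97^2≡22, 97^4≡37, 97^8≡28, 97^16≡39, 97^32≡31, 97^64≡67
93 = 64 + 16 + 8 + 4 + 1, so 97^93 ≡ 67·39·28·37·97 ≡ 65 (mod 149)
Squares mod 149: 93^1≡93, 93^2≡7, 93^4≡49, 93^8≡17, 93^16≡140, 93^32≡81
52 = 32 + 16 + 4, so 93^52 ≡ 81·140·49 ≡ 39 (mod 149)
y^r · r^s ≡ 65·39 = 2535 ≡ 2 (mod 149)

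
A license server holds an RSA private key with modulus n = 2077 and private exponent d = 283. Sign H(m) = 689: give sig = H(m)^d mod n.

1848

Squares mod 2077: (H(m))^1≡689, (H(m))^2≡1165, (H(m))^4≡944, (H(m))^8≡103, (H(m))^16≡224, (H(m))^32≡328, (H(m))^64≡1657, (H(m))^128≡1932, (H(m))^256≡255
283 = 256 + 16 + 8 + 2 + 1, so (H(m))^283 ≡ 255·224·103·1165·689 ≡ 1848 (mod 2077)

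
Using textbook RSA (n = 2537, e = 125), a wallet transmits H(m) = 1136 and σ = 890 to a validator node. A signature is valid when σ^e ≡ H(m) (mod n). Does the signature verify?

σ^2 ≡ 890^2 = 792100 ≡ 556
σ^4 ≡ 556^2 = 309136 ≡ 2159
σ^8 ≡ 2159^2 = 4661281 ≡ 812
σ^16 ≡ 812^2 = 659344 ≡ 2261
σ^32 ≡ 2261^2 = 5112121 ≡ 66
σ^64 ≡ 66^2 = 4356 ≡ 1819
125 = 64 + 32 + 16 + 8 + 4 + 1, so σ^125 ≡ 1819·66·2261·812·2159·890 ≡ 2054 (mod 2537)
2054 ≠ 1136, so verification fails.

does not verify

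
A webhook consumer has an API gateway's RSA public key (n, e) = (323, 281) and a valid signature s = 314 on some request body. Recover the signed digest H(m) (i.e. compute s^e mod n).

280

Squares mod 323: s^1≡314, s^2≡81, s^4≡101, s^8≡188, s^16≡137, s^32≡35, s^64≡256, s^128≡290, s^256≡120
281 = 256 + 16 + 8 + 1, so s^281 ≡ 120·137·188·314 ≡ 280 (mod 323)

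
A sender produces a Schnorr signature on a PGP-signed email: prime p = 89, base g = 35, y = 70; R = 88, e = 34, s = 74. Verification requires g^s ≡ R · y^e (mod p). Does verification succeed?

fails

g^s mod p:
35^74 mod 89 = 10
R · y^e mod p:
70^34 mod 89 = 80
88·80 = 7040 ≡ 9 (mod 89)
10 ≠ 9; the check fails.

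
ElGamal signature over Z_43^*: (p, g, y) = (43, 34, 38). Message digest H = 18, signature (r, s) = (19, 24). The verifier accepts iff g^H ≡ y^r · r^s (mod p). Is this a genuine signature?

Left side g^H mod p:
34^2 = 1156 ≡ 38
34^4 ≡ 38^2 = 1444 ≡ 25
34^8 ≡ 25^2 = 625 ≡ 23
34^16 ≡ 23^2 = 529 ≡ 13
18 = 16 + 2, so 34^18 ≡ 13·38 ≡ 21 (mod 43)
Right side y^r · r^s mod p:
38^2 = 1444 ≡ 25
38^4 ≡ 25^2 = 625 ≡ 23
38^8 ≡ 23^2 = 529 ≡ 13
38^16 ≡ 13^2 = 169 ≡ 40
19 = 16 + 2 + 1, so 38^19 ≡ 40·25·38 ≡ 31 (mod 43)
19^2 = 361 ≡ 17
19^4 ≡ 17^2 = 289 ≡ 31
19^8 ≡ 31^2 = 961 ≡ 15
19^16 ≡ 15^2 = 225 ≡ 10
24 = 16 + 8, so 19^24 ≡ 10·15 ≡ 21 (mod 43)
31·21 = 651 ≡ 6 (mod 43)
21 ≠ 6, so verification fails.

forged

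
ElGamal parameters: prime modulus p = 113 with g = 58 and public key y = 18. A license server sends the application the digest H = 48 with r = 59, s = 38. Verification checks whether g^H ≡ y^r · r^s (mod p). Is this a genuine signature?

forged

Left side g^H mod p:
58^48 mod 113 = 28
Right side y^r · r^s mod p:
18^59 mod 113 = 69
59^38 mod 113 = 63
69·63 = 4347 ≡ 53 (mod 113)
28 ≠ 53, so verification fails.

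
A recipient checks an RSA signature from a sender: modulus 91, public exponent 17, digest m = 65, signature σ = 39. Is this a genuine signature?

σ^2 ≡ 39^2 = 1521 ≡ 65
σ^4 ≡ 65^2 = 4225 ≡ 39
σ^8 ≡ 39^2 = 1521 ≡ 65
σ^16 ≡ 65^2 = 4225 ≡ 39
17 = 16 + 1, so σ^17 ≡ 39·39 ≡ 65 (mod 91)
σ^17 mod 91 = 65 matches m.

genuine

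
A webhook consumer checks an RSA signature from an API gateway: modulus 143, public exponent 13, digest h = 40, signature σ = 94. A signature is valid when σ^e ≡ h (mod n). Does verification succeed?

σ^2 ≡ 94^2 = 8836 ≡ 113
σ^4 ≡ 113^2 = 12769 ≡ 42
σ^8 ≡ 42^2 = 1764 ≡ 48
13 = 8 + 4 + 1, so σ^13 ≡ 48·42·94 ≡ 29 (mod 143)
The recovered value 29 does not match the digest 40.

fails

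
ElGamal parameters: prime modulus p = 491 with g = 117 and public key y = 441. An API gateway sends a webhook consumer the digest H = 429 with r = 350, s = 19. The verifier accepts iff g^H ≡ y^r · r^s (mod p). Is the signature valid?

Left side g^H mod p:
117^2 = 13689 ≡ 432
117^4 ≡ 432^2 = 186624 ≡ 44
117^8 ≡ 44^2 = 1936 ≡ 463
117^16 ≡ 463^2 = 214369 ≡ 293
117^32 ≡ 293^2 = 85849 ≡ 415
117^64 ≡ 415^2 = 172225 ≡ 375
117^128 ≡ 375^2 = 140625 ≡ 199
117^256 ≡ 199^2 = 39601 ≡ 321
429 = 256 + 128 + 32 + 8 + 4 + 1, so 117^429 ≡ 321·199·415·463·44·117 ≡ 123 (mod 491)
Right side y^r · r^s mod p:
441^2 = 194481 ≡ 45
441^4 ≡ 45^2 = 2025 ≡ 61
441^8 ≡ 61^2 = 3721 ≡ 284
441^16 ≡ 284^2 = 80656 ≡ 132
441^32 ≡ 132^2 = 17424 ≡ 239
441^64 ≡ 239^2 = 57121 ≡ 165
441^128 ≡ 165^2 = 27225 ≡ 220
441^256 ≡ 220^2 = 48400 ≡ 282
350 = 256 + 64 + 16 + 8 + 4 + 2, so 441^350 ≡ 282·165·132·284·61·45 ≡ 153 (mod 491)
350^2 = 122500 ≡ 241
350^4 ≡ 241^2 = 58081 ≡ 143
350^8 ≡ 143^2 = 20449 ≡ 318
350^16 ≡ 318^2 = 101124 ≡ 469
19 = 16 + 2 + 1, so 350^19 ≡ 469·241·350 ≡ 280 (mod 491)
153·280 = 42840 ≡ 123 (mod 491)
123 ≡ 123 (mod 491), so the signature is genuine.

valid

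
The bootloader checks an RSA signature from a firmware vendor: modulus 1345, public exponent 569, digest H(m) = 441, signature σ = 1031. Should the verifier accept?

accept

Squares mod 1345: σ^1≡1031, σ^2≡411, σ^4≡796, σ^8≡121, σ^16≡1191, σ^32≡851, σ^64≡591, σ^128≡926, σ^256≡711, σ^512≡1146
569 = 512 + 32 + 16 + 8 + 1, so σ^569 ≡ 1146·851·1191·121·1031 ≡ 441 (mod 1345)
Since 441 equals the digest 441, verification succeeds.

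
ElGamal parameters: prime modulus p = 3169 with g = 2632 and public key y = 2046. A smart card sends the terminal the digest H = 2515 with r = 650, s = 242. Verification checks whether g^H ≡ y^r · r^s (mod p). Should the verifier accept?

Left side g^H mod p:
2632^2 = 6927424 ≡ 3159
2632^4 ≡ 3159^2 = 9979281 ≡ 100
2632^8 ≡ 100^2 = 10000 ≡ 493
2632^16 ≡ 493^2 = 243049 ≡ 2205
2632^32 ≡ 2205^2 = 4862025 ≡ 779
2632^64 ≡ 779^2 = 606841 ≡ 1562
2632^128 ≡ 1562^2 = 2439844 ≡ 2883
2632^256 ≡ 2883^2 = 8311689 ≡ 2571
2632^512 ≡ 2571^2 = 6610041 ≡ 2676
2632^1024 ≡ 2676^2 = 7160976 ≡ 2205
2632^2048 ≡ 2205^2 = 4862025 ≡ 779
2515 = 2048 + 256 + 128 + 64 + 16 + 2 + 1, so 2632^2515 ≡ 779·2571·2883·1562·2205·3159·2632 ≡ 2766 (mod 3169)
Right side y^r · r^s mod p:
2046^2 = 4186116 ≡ 3036
2046^4 ≡ 3036^2 = 9217296 ≡ 1844
2046^8 ≡ 1844^2 = 3400336 ≡ 3168
2046^16 ≡ 3168^2 = 10036224 ≡ 1
2046^32 ≡ 1^2 = 1
2046^64 ≡ 1^2 = 1
2046^128 ≡ 1^2 = 1
2046^256 ≡ 1^2 = 1
2046^512 ≡ 1^2 = 1
650 = 512 + 128 + 8 + 2, so 2046^650 ≡ 1·1·3168·3036 ≡ 133 (mod 3169)
650^2 = 422500 ≡ 1023
650^4 ≡ 1023^2 = 1046529 ≡ 759
650^8 ≡ 759^2 = 576081 ≡ 2492
650^16 ≡ 2492^2 = 6210064 ≡ 1993
650^32 ≡ 1993^2 = 3972049 ≡ 1292
650^64 ≡ 1292^2 = 1669264 ≡ 2370
650^128 ≡ 2370^2 = 5616900 ≡ 1432
242 = 128 + 64 + 32 + 16 + 2, so 650^242 ≡ 1432·2370·1292·1993·1023 ≡ 3159 (mod 3169)
133·3159 = 420147 ≡ 1839 (mod 3169)
2766 ≠ 1839, so verification fails.

reject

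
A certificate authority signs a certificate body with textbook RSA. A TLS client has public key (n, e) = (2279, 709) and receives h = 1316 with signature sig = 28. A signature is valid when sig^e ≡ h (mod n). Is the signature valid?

valid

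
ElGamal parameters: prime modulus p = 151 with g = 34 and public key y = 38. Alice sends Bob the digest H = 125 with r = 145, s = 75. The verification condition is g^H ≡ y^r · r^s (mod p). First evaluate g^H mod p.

34^2 = 1156 ≡ 99
34^4 ≡ 99^2 = 9801 ≡ 137
34^8 ≡ 137^2 = 18769 ≡ 45
34^16 ≡ 45^2 = 2025 ≡ 62
34^32 ≡ 62^2 = 3844 ≡ 69
34^64 ≡ 69^2 = 4761 ≡ 80
125 = 64 + 32 + 16 + 8 + 4 + 1, so 34^125 ≡ 80·69·62·45·137·34 ≡ 118 (mod 151)

118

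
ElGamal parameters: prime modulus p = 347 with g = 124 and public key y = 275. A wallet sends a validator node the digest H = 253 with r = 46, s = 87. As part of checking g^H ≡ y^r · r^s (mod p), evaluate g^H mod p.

323

Squares mod 347: 124^1≡124, 124^2≡108, 124^4≡213, 124^8≡259, 124^16≡110, 124^32≡302, 124^64≡290, 124^128≡126
253 = 128 + 64 + 32 + 16 + 8 + 4 + 1, so 124^253 ≡ 126·290·302·110·259·213·124 ≡ 323 (mod 347)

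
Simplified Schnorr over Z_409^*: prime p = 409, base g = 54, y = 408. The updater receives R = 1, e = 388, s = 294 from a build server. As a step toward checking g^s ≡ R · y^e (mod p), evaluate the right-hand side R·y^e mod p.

1

Squares mod 409: 408^1≡408, 408^2≡1, 408^4≡1, 408^8≡1, 408^16≡1, 408^32≡1, 408^64≡1, 408^128≡1, 408^256≡1
388 = 256 + 128 + 4, so 408^388 ≡ 1·1·1 ≡ 1 (mod 409)
R · y^e ≡ 1·1 = 1 ≡ 1 (mod 409)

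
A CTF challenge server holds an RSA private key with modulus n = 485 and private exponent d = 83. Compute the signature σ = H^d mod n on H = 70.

105

H^2 ≡ 70^2 = 4900 ≡ 50
H^4 ≡ 50^2 = 2500 ≡ 75
H^8 ≡ 75^2 = 5625 ≡ 290
H^16 ≡ 290^2 = 84100 ≡ 195
H^32 ≡ 195^2 = 38025 ≡ 195
H^64 ≡ 195^2 = 38025 ≡ 195
83 = 64 + 16 + 2 + 1, so H^83 ≡ 195·195·50·70 ≡ 105 (mod 485)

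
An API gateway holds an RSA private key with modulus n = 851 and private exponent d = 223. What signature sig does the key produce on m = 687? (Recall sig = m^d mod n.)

617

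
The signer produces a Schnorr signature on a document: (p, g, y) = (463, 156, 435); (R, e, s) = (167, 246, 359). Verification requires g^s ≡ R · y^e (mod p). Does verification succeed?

g^s mod p:
156^2 = 24336 ≡ 260
156^4 ≡ 260^2 = 67600 ≡ 2
156^8 ≡ 2^2 = 4
156^16 ≡ 4^2 = 16
156^32 ≡ 16^2 = 256
156^64 ≡ 256^2 = 65536 ≡ 253
156^128 ≡ 253^2 = 64009 ≡ 115
156^256 ≡ 115^2 = 13225 ≡ 261
359 = 256 + 64 + 32 + 4 + 2 + 1, so 156^359 ≡ 261·253·256·2·260·156 ≡ 115 (mod 463)
R · y^e mod p:
435^2 = 189225 ≡ 321
435^4 ≡ 321^2 = 103041 ≡ 255
435^8 ≡ 255^2 = 65025 ≡ 205
435^16 ≡ 205^2 = 42025 ≡ 355
435^32 ≡ 355^2 = 126025 ≡ 89
435^64 ≡ 89^2 = 7921 ≡ 50
435^128 ≡ 50^2 = 2500 ≡ 185
246 = 128 + 64 + 32 + 16 + 4 + 2, so 435^246 ≡ 185·50·89·355·255·321 ≡ 70 (mod 463)
167·70 = 11690 ≡ 115 (mod 463)
115 ≡ 115 (mod 463); signature holds.

passes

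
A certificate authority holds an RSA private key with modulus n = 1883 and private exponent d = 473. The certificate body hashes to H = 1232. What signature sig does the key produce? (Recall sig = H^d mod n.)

679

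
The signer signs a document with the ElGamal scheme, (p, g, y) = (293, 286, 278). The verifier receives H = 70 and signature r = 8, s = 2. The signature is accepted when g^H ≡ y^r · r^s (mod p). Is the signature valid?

valid

Left side g^H mod p:
286^2 = 81796 ≡ 49
286^4 ≡ 49^2 = 2401 ≡ 57
286^8 ≡ 57^2 = 3249 ≡ 26
286^16 ≡ 26^2 = 676 ≡ 90
286^32 ≡ 90^2 = 8100 ≡ 189
286^64 ≡ 189^2 = 35721 ≡ 268
70 = 64 + 4 + 2, so 286^70 ≡ 268·57·49 ≡ 202 (mod 293)
Right side y^r · r^s mod p:
278^2 = 77284 ≡ 225
278^4 ≡ 225^2 = 50625 ≡ 229
278^8 ≡ 229^2 = 52441 ≡ 287
8^2 = 64
287·64 = 18368 ≡ 202 (mod 293)
202 ≡ 202 (mod 293), so the signature is genuine.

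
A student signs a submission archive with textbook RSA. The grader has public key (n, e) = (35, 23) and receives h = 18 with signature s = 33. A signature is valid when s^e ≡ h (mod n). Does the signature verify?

s^23 mod 35 = 17
17 ≠ 18, so verification fails.

does not verify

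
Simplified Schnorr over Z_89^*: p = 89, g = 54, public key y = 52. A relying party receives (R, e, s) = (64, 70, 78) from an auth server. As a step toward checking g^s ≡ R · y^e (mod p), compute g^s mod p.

54^2 = 2916 ≡ 68
54^4 ≡ 68^2 = 4624 ≡ 85
54^8 ≡ 85^2 = 7225 ≡ 16
54^16 ≡ 16^2 = 256 ≡ 78
54^32 ≡ 78^2 = 6084 ≡ 32
54^64 ≡ 32^2 = 1024 ≡ 45
78 = 64 + 8 + 4 + 2, so 54^78 ≡ 45·16·85·68 ≡ 49 (mod 89)

49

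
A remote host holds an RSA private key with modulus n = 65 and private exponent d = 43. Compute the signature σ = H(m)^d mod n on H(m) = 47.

18

(H(m))^43 mod 65 = 18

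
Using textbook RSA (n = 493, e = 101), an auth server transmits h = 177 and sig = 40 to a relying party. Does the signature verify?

verifies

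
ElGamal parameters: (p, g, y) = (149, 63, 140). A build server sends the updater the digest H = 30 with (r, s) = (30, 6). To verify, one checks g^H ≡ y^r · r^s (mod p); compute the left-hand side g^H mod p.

107

63^2 = 3969 ≡ 95
63^4 ≡ 95^2 = 9025 ≡ 85
63^8 ≡ 85^2 = 7225 ≡ 73
63^16 ≡ 73^2 = 5329 ≡ 114
30 = 16 + 8 + 4 + 2, so 63^30 ≡ 114·73·85·95 ≡ 107 (mod 149)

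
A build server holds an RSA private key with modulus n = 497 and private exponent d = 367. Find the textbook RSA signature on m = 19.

Squares mod 497: m^1≡19, m^2≡361, m^4≡107, m^8≡18, m^16≡324, m^32≡109, m^64≡450, m^128≡221, m^256≡135
367 = 256 + 64 + 32 + 8 + 4 + 2 + 1, so m^367 ≡ 135·450·109·18·107·361·19 ≡ 334 (mod 497)

334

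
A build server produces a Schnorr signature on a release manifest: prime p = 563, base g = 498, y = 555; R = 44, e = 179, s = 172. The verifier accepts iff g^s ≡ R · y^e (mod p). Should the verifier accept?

g^s mod p:
498^172 mod 563 = 557
R · y^e mod p:
555^179 mod 563 = 179
44·179 = 7876 ≡ 557 (mod 563)
557 ≡ 557 (mod 563); signature holds.

accept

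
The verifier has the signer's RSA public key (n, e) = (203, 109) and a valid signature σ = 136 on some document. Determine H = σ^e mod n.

σ^109 mod 203 = 94

94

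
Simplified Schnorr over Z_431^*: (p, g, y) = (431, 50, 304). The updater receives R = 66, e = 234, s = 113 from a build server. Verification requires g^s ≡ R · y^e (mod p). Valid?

no

g^s mod p:
50^2 = 2500 ≡ 345
50^4 ≡ 345^2 = 119025 ≡ 69
50^8 ≡ 69^2 = 4761 ≡ 20
50^16 ≡ 20^2 = 400
50^32 ≡ 400^2 = 160000 ≡ 99
50^64 ≡ 99^2 = 9801 ≡ 319
113 = 64 + 32 + 16 + 1, so 50^113 ≡ 319·99·400·50 ≡ 275 (mod 431)
R · y^e mod p:
304^2 = 92416 ≡ 182
304^4 ≡ 182^2 = 33124 ≡ 368
304^8 ≡ 368^2 = 135424 ≡ 90
304^16 ≡ 90^2 = 8100 ≡ 342
304^32 ≡ 342^2 = 116964 ≡ 163
304^64 ≡ 163^2 = 26569 ≡ 278
304^128 ≡ 278^2 = 77284 ≡ 135
234 = 128 + 64 + 32 + 8 + 2, so 304^234 ≡ 135·278·163·90·182 ≡ 414 (mod 431)
66·414 = 27324 ≡ 171 (mod 431)
275 ≠ 171; the check fails.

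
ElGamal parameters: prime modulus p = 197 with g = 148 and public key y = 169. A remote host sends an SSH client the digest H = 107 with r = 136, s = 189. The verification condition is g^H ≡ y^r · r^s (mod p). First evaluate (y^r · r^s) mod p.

25

Squares mod 197: 169^1≡169, 169^2≡193, 169^4≡16, 169^8≡59, 169^16≡132, 169^32≡88, 169^64≡61, 169^128≡175
136 = 128 + 8, so 169^136 ≡ 175·59 ≡ 81 (mod 197)
Squares mod 197: 136^1≡136, 136^2≡175, 136^4≡90, 136^8≡23, 136^16≡135, 136^32≡101, 136^64≡154, 136^128≡76
189 = 128 + 32 + 16 + 8 + 4 + 1, so 136^189 ≡ 76·101·135·23·90·136 ≡ 83 (mod 197)
y^r · r^s ≡ 81·83 = 6723 ≡ 25 (mod 197)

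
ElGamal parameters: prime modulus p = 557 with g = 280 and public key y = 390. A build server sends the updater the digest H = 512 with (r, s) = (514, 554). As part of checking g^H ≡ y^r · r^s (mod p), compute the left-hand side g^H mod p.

227

Squares mod 557: 280^1≡280, 280^2≡420, 280^4≡388, 280^8≡154, 280^16≡322, 280^32≡82, 280^64≡40, 280^128≡486, 280^256≡28, 280^512≡227
280^512 ≡ 227 (mod 557)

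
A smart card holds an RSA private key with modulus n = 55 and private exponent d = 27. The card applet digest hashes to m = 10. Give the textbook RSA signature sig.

10

m^2 ≡ 10^2 = 100 ≡ 45
m^4 ≡ 45^2 = 2025 ≡ 45
m^8 ≡ 45^2 = 2025 ≡ 45
m^16 ≡ 45^2 = 2025 ≡ 45
27 = 16 + 8 + 2 + 1, so m^27 ≡ 45·45·45·10 ≡ 10 (mod 55)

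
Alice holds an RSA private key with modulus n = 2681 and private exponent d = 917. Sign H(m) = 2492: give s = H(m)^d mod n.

(H(m))^2 ≡ 2492^2 = 6210064 ≡ 868
(H(m))^4 ≡ 868^2 = 753424 ≡ 63
(H(m))^8 ≡ 63^2 = 3969 ≡ 1288
(H(m))^16 ≡ 1288^2 = 1658944 ≡ 2086
(H(m))^32 ≡ 2086^2 = 4351396 ≡ 133
(H(m))^64 ≡ 133^2 = 17689 ≡ 1603
(H(m))^128 ≡ 1603^2 = 2569609 ≡ 1211
(H(m))^256 ≡ 1211^2 = 1466521 ≡ 14
(H(m))^512 ≡ 14^2 = 196
917 = 512 + 256 + 128 + 16 + 4 + 1, so (H(m))^917 ≡ 196·14·1211·2086·63·2492 ≡ 1267 (mod 2681)

1267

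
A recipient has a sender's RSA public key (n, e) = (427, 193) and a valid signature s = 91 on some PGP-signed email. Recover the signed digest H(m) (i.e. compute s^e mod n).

105

s^2 ≡ 91^2 = 8281 ≡ 168
s^4 ≡ 168^2 = 28224 ≡ 42
s^8 ≡ 42^2 = 1764 ≡ 56
s^16 ≡ 56^2 = 3136 ≡ 147
s^32 ≡ 147^2 = 21609 ≡ 259
s^64 ≡ 259^2 = 67081 ≡ 42
s^128 ≡ 42^2 = 1764 ≡ 56
193 = 128 + 64 + 1, so s^193 ≡ 56·42·91 ≡ 105 (mod 427)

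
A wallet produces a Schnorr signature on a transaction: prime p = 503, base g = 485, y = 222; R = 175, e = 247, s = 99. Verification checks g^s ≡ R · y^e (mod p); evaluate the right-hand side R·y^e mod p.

222^2 = 49284 ≡ 493
222^4 ≡ 493^2 = 243049 ≡ 100
222^8 ≡ 100^2 = 10000 ≡ 443
222^16 ≡ 443^2 = 196249 ≡ 79
222^32 ≡ 79^2 = 6241 ≡ 205
222^64 ≡ 205^2 = 42025 ≡ 276
222^128 ≡ 276^2 = 76176 ≡ 223
247 = 128 + 64 + 32 + 16 + 4 + 2 + 1, so 222^247 ≡ 223·276·205·79·100·493·222 ≡ 337 (mod 503)
R · y^e ≡ 175·337 = 58975 ≡ 124 (mod 503)

124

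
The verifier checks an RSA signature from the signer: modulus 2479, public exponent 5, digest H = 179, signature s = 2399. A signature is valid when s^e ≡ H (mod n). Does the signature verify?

does not verify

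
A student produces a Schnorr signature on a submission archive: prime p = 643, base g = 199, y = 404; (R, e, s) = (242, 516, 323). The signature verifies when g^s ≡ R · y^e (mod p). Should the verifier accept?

g^s mod p:
199^2 = 39601 ≡ 378
199^4 ≡ 378^2 = 142884 ≡ 138
199^8 ≡ 138^2 = 19044 ≡ 397
199^16 ≡ 397^2 = 157609 ≡ 74
199^32 ≡ 74^2 = 5476 ≡ 332
199^64 ≡ 332^2 = 110224 ≡ 271
199^128 ≡ 271^2 = 73441 ≡ 139
199^256 ≡ 139^2 = 19321 ≡ 31
323 = 256 + 64 + 2 + 1, so 199^323 ≡ 31·271·378·199 ≡ 265 (mod 643)
R · y^e mod p:
404^2 = 163216 ≡ 537
404^4 ≡ 537^2 = 288369 ≡ 305
404^8 ≡ 305^2 = 93025 ≡ 433
404^16 ≡ 433^2 = 187489 ≡ 376
404^32 ≡ 376^2 = 141376 ≡ 559
404^64 ≡ 559^2 = 312481 ≡ 626
404^128 ≡ 626^2 = 391876 ≡ 289
404^256 ≡ 289^2 = 83521 ≡ 574
404^512 ≡ 574^2 = 329476 ≡ 260
516 = 512 + 4, so 404^516 ≡ 260·305 ≡ 211 (mod 643)
242·211 = 51062 ≡ 265 (mod 643)
265 ≡ 265 (mod 643); signature holds.

accept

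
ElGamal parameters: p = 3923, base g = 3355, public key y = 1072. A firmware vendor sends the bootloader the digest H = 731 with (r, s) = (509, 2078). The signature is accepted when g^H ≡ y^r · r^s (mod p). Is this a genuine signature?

genuine

Left side g^H mod p:
3355^2 = 11256025 ≡ 938
3355^4 ≡ 938^2 = 879844 ≡ 1092
3355^8 ≡ 1092^2 = 1192464 ≡ 3795
3355^16 ≡ 3795^2 = 14402025 ≡ 692
3355^32 ≡ 692^2 = 478864 ≡ 258
3355^64 ≡ 258^2 = 66564 ≡ 3796
3355^128 ≡ 3796^2 = 14409616 ≡ 437
3355^256 ≡ 437^2 = 190969 ≡ 2665
3355^512 ≡ 2665^2 = 7102225 ≡ 1595
731 = 512 + 128 + 64 + 16 + 8 + 2 + 1, so 3355^731 ≡ 1595·437·3796·692·3795·938·3355 ≡ 1761 (mod 3923)
Right side y^r · r^s mod p:
1072^2 = 1149184 ≡ 3668
1072^4 ≡ 3668^2 = 13454224 ≡ 2257
1072^8 ≡ 2257^2 = 5094049 ≡ 1995
1072^16 ≡ 1995^2 = 3980025 ≡ 2103
1072^32 ≡ 2103^2 = 4422609 ≡ 1388
1072^64 ≡ 1388^2 = 1926544 ≡ 351
1072^128 ≡ 351^2 = 123201 ≡ 1588
1072^256 ≡ 1588^2 = 2521744 ≡ 3178
509 = 256 + 128 + 64 + 32 + 16 + 8 + 4 + 1, so 1072^509 ≡ 3178·1588·351·1388·2103·1995·2257·1072 ≡ 1464 (mod 3923)
509^2 = 259081 ≡ 163
509^4 ≡ 163^2 = 26569 ≡ 3031
509^8 ≡ 3031^2 = 9186961 ≡ 3218
509^16 ≡ 3218^2 = 10355524 ≡ 2727
509^32 ≡ 2727^2 = 7436529 ≡ 2444
509^64 ≡ 2444^2 = 5973136 ≡ 2330
509^128 ≡ 2330^2 = 5428900 ≡ 3391
509^256 ≡ 3391^2 = 11498881 ≡ 568
509^512 ≡ 568^2 = 322624 ≡ 938
509^1024 ≡ 938^2 = 879844 ≡ 1092
509^2048 ≡ 1092^2 = 1192464 ≡ 3795
2078 = 2048 + 16 + 8 + 4 + 2, so 509^2078 ≡ 3795·2727·3218·3031·163 ≡ 2437 (mod 3923)
1464·2437 = 3567768 ≡ 1761 (mod 3923)
1761 ≡ 1761 (mod 3923), so the signature is genuine.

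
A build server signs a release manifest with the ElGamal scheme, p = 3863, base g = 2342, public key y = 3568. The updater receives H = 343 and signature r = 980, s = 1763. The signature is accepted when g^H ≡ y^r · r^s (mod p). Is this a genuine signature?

genuine

Left side g^H mod p:
Squares mod 3863: 2342^1≡2342, 2342^2≡3367, 2342^4≡2647, 2342^8≡2990, 2342^16≡1118, 2342^32≡2175, 2342^64≡2313, 2342^128≡3577, 2342^256≡673
343 = 256 + 64 + 16 + 4 + 2 + 1, so 2342^343 ≡ 673·2313·1118·2647·3367·2342 ≡ 795 (mod 3863)
Right side y^r · r^s mod p:
Squares mod 3863: 3568^1≡3568, 3568^2≡2039, 3568^4≡933, 3568^8≡1314, 3568^16≡3698, 3568^32≡184, 3568^64≡2952, 3568^128≡3239, 3568^256≡3076, 3568^512≡1289
980 = 512 + 256 + 128 + 64 + 16 + 4, so 3568^980 ≡ 1289·3076·3239·2952·3698·933 ≡ 2692 (mod 3863)
Squares mod 3863: 980^1≡980, 980^2≡2376, 980^4≡1533, 980^8≡1385, 980^16≡2177, 980^32≡3291, 980^64≡2692, 980^128≡3739, 980^256≡3787, 980^512≡1913, 980^1024≡1308
1763 = 1024 + 512 + 128 + 64 + 32 + 2 + 1, so 980^1763 ≡ 1308·1913·3739·2692·3291·2376·980 ≡ 62 (mod 3863)
2692·62 = 166904 ≡ 795 (mod 3863)
795 ≡ 795 (mod 3863), so the signature is genuine.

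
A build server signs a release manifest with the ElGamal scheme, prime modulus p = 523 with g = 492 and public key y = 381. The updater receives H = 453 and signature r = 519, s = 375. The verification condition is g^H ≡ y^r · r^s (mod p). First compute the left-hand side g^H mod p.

411

492^2 = 242064 ≡ 438
492^4 ≡ 438^2 = 191844 ≡ 426
492^8 ≡ 426^2 = 181476 ≡ 518
492^16 ≡ 518^2 = 268324 ≡ 25
492^32 ≡ 25^2 = 625 ≡ 102
492^64 ≡ 102^2 = 10404 ≡ 467
492^128 ≡ 467^2 = 218089 ≡ 521
492^256 ≡ 521^2 = 271441 ≡ 4
453 = 256 + 128 + 64 + 4 + 1, so 492^453 ≡ 4·521·467·426·492 ≡ 411 (mod 523)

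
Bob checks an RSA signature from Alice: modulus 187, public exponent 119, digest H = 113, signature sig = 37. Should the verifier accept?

sig^2 ≡ 37^2 = 1369 ≡ 60
sig^4 ≡ 60^2 = 3600 ≡ 47
sig^8 ≡ 47^2 = 2209 ≡ 152
sig^16 ≡ 152^2 = 23104 ≡ 103
sig^32 ≡ 103^2 = 10609 ≡ 137
sig^64 ≡ 137^2 = 18769 ≡ 69
119 = 64 + 32 + 16 + 4 + 2 + 1, so sig^119 ≡ 69·137·103·47·60·37 ≡ 113 (mod 187)
sig^119 mod 187 = 113 matches H.

accept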